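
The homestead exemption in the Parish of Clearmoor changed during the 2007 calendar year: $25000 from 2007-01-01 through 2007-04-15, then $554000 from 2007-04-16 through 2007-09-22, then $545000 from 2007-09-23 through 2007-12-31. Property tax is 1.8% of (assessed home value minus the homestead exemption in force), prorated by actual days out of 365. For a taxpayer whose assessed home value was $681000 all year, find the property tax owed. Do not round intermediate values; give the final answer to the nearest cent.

2007-01-01 to 2007-04-15: 105 days, exemption $25000 → ($681000 − $25000) × 1.8% × 105/365 = $3396.8219
2007-04-16 to 2007-09-22: 160 days, exemption $554000 → ($681000 − $554000) × 1.8% × 160/365 = $1002.0822
2007-09-23 to 2007-12-31: 100 days, exemption $545000 → ($681000 − $545000) × 1.8% × 100/365 = $670.6849
Total = $5069.5890

$5069.59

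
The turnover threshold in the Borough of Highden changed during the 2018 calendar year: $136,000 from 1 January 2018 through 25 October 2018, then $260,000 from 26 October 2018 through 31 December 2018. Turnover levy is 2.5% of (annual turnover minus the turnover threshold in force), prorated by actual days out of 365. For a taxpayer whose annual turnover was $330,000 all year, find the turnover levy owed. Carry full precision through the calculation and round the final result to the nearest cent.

$4,280.96

1 January – 25 October 2018: 298 days, exemption $136,000 → ($330,000 − $136,000) × 2.5% × 298/365 = $3,959.7260
26 October – 31 December 2018: 67 days, exemption $260,000 → ($330,000 − $260,000) × 2.5% × 67/365 = $321.2329
Total = $4,280.9589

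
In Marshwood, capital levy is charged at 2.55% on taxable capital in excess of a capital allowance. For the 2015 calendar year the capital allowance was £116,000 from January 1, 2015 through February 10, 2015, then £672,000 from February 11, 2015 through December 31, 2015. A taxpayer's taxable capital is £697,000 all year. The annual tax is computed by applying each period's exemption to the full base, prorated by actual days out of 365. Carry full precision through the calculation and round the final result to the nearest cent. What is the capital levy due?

January 1 – February 10, 2015: 41 days, exemption £116,000 → (£697,000 − £116,000) × 2.55% × 41/365 = £1,664.2068
February 11 – December 31, 2015: 324 days, exemption £672,000 → (£697,000 − £672,000) × 2.55% × 324/365 = £565.8904
Total = £2,230.0973

£2,230.10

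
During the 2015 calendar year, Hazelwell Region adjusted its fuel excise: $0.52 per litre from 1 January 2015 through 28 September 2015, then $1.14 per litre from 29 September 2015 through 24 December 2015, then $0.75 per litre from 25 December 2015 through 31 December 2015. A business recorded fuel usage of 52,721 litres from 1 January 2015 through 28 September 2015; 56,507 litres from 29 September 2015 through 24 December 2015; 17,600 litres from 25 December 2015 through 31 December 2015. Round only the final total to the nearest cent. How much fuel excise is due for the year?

$105,032.90

1 January – 28 September 2015: 52,721 litres at $0.52/litre → $27,414.92
29 September – 24 December 2015: 56,507 litres at $1.14/litre → $64,417.98
25 December – 31 December 2015: 17,600 litres at $0.75/litre → $13,200.00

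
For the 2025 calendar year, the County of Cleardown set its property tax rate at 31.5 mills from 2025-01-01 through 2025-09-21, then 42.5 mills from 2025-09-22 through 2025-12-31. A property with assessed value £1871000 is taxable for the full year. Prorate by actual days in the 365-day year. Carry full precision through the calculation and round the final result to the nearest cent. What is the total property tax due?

£64631.52

2025-01-01 to 2025-09-21: 264 days at 31.5 mills → £1871000 × 3.15% × 264/365 = £42628.0438
2025-09-22 to 2025-12-31: 101 days at 42.5 mills → £1871000 × 4.25% × 101/365 = £22003.4726
Total = £64631.5164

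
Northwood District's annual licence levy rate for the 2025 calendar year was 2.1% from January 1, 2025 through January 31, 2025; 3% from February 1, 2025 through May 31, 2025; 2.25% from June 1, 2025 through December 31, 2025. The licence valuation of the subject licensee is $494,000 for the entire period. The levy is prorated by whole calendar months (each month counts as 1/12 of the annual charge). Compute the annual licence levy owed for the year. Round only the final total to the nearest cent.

$12,288.25

January 1 – January 31, 2025: 1 month at 2.1% → $494,000 × 2.1% × 1/12 = $864.5000
February 1 – May 31, 2025: 4 months at 3% → $494,000 × 3% × 4/12 = $4,940.0000
June 1 – December 31, 2025: 7 months at 2.25% → $494,000 × 2.25% × 7/12 = $6,483.7500
Total = $12,288.2500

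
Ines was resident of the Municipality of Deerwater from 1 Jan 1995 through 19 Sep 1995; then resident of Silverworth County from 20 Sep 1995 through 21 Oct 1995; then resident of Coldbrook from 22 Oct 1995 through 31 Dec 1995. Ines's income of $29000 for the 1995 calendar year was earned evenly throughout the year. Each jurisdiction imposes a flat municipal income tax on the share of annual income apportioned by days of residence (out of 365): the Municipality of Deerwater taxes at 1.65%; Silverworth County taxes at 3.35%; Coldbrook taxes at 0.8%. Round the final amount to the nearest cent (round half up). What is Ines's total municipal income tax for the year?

$473.77

The Municipality of Deerwater, 1 Jan – 19 Sep 1995: 262 days → $29000 × 1.65% × 262/365 = $343.4712
Silverworth County, 20 Sep – 21 Oct 1995: 32 days → $29000 × 3.35% × 32/365 = $85.1726
Coldbrook, 22 Oct – 31 Dec 1995: 71 days → $29000 × 0.8% × 71/365 = $45.1288
Total = $473.7726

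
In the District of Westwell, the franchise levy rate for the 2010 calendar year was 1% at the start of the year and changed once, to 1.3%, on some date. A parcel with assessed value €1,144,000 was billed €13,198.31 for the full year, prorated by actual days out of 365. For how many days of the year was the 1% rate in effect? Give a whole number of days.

178 days

Let d = days at the first rate; then 365 − d days at the second rate.
€1,144,000 × [1%·d + 1.3%·(365−d)] / 365 = €13,198.31
Solving gives d = 178, so the new rate took effect on 28 Jun 2010.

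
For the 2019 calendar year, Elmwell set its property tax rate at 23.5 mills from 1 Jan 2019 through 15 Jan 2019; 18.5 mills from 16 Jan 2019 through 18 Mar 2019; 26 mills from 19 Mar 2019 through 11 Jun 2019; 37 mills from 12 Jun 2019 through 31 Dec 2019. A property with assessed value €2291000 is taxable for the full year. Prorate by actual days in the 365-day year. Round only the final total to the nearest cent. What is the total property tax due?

1 Jan – 15 Jan 2019: 15 days at 23.5 mills → €2291000 × 2.35% × 15/365 = €2212.5411
16 Jan – 18 Mar 2019: 62 days at 18.5 mills → €2291000 × 1.85% × 62/365 = €7199.3890
19 Mar – 11 Jun 2019: 85 days at 26 mills → €2291000 × 2.6% × 85/365 = €13871.5342
12 Jun – 31 Dec 2019: 203 days at 37 mills → €2291000 × 3.7% × 203/365 = €47144.3863
Total = €70427.8507

€70427.85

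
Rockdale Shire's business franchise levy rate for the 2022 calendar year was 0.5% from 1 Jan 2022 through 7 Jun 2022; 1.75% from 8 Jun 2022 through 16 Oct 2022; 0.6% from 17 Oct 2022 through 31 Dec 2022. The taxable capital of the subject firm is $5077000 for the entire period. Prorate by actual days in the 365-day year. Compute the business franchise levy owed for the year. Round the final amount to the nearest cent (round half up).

$49219.08

1 Jan – 7 Jun 2022: 158 days at 0.5% → $5077000 × 0.5% × 158/365 = $10988.5753
8 Jun – 16 Oct 2022: 131 days at 1.75% → $5077000 × 1.75% × 131/365 = $31887.7329
17 Oct – 31 Dec 2022: 76 days at 0.6% → $5077000 × 0.6% × 76/365 = $6342.7726
Total = $49219.0808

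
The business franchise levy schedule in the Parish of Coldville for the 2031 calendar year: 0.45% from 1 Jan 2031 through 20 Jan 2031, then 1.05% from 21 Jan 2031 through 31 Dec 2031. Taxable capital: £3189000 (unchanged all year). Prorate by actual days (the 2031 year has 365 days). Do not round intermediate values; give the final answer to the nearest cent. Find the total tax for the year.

1 Jan – 20 Jan 2031: 20 days at 0.45% → £3189000 × 0.45% × 20/365 = £786.3288
21 Jan – 31 Dec 2031: 345 days at 1.05% → £3189000 × 1.05% × 345/365 = £31649.7329
Total = £32436.0616

£32436.06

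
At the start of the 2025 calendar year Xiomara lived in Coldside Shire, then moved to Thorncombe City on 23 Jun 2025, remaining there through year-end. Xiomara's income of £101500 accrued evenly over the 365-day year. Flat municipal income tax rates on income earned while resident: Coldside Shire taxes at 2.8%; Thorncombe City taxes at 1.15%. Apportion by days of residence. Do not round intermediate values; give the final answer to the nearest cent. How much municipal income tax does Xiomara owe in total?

£1961.04

Coldside Shire, 1 Jan – 22 Jun 2025: 173 days → £101500 × 2.8% × 173/365 = £1347.0301
Thorncombe City, 23 Jun – 31 Dec 2025: 192 days → £101500 × 1.15% × 192/365 = £614.0055
Total = £1961.0356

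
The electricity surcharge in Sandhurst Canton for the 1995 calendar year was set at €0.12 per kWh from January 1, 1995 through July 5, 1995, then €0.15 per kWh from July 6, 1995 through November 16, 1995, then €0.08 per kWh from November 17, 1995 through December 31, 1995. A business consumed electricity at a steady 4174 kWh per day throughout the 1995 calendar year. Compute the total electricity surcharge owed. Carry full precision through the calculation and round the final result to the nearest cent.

January 1 – July 5, 1995: 186 days × 4174 kWh/day = 776,364 kWh at €0.12/kWh → €93,163.68
July 6 – November 16, 1995: 134 days × 4174 kWh/day = 559,316 kWh at €0.15/kWh → €83,897.40
November 17 – December 31, 1995: 45 days × 4174 kWh/day = 187,830 kWh at €0.08/kWh → €15,026.40

€192,087.48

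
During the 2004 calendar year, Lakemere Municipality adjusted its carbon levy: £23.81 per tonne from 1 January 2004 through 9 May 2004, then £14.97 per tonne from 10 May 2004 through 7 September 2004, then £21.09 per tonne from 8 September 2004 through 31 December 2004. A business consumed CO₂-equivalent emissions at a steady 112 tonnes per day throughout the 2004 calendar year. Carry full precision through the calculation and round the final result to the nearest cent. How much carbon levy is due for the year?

1 January – 9 May 2004: 130 days × 112 tonnes/day = 14,560 tonnes at £23.81/tonne → £346,673.60
10 May – 7 September 2004: 121 days × 112 tonnes/day = 13,552 tonnes at £14.97/tonne → £202,873.44
8 September – 31 December 2004: 115 days × 112 tonnes/day = 12,880 tonnes at £21.09/tonne → £271,639.20

£821,186.24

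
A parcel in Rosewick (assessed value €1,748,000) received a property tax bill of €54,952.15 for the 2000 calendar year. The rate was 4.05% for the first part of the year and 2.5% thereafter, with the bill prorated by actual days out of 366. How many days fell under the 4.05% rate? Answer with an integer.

152 days

Let d = days at the first rate; then 366 − d days at the second rate.
€1,748,000 × [4.05%·d + 2.5%·(366−d)] / 366 = €54,952.15
Solving gives d = 152, so the new rate took effect on June 1, 2000.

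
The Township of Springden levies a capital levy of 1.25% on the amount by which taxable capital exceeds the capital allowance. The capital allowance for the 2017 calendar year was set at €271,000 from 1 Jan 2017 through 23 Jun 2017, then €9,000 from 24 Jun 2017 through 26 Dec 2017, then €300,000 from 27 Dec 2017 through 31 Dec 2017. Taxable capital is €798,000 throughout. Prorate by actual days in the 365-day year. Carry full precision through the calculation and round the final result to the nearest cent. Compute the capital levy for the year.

1 Jan – 23 Jun 2017: 174 days, exemption €271,000 → (€798,000 − €271,000) × 1.25% × 174/365 = €3,140.3425
24 Jun – 26 Dec 2017: 186 days, exemption €9,000 → (€798,000 − €9,000) × 1.25% × 186/365 = €5,025.8219
27 Dec – 31 Dec 2017: 5 days, exemption €300,000 → (€798,000 − €300,000) × 1.25% × 5/365 = €85.2740
Total = €8,251.4384

€8,251.44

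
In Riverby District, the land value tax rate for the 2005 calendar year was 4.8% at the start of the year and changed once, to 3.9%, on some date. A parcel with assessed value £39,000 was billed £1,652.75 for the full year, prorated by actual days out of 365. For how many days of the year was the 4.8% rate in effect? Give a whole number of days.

Let d = days at the first rate; then 365 − d days at the second rate.
£39,000 × [4.8%·d + 3.9%·(365−d)] / 365 = £1,652.75
Solving gives d = 137, so the new rate took effect on May 18, 2005.

137 days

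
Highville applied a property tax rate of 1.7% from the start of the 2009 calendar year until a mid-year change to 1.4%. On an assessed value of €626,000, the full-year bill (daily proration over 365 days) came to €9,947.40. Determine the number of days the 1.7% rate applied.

230 days

Let d = days at the first rate; then 365 − d days at the second rate.
€626,000 × [1.7%·d + 1.4%·(365−d)] / 365 = €9,947.40
Solving gives d = 230, so the new rate took effect on 19 Aug 2009.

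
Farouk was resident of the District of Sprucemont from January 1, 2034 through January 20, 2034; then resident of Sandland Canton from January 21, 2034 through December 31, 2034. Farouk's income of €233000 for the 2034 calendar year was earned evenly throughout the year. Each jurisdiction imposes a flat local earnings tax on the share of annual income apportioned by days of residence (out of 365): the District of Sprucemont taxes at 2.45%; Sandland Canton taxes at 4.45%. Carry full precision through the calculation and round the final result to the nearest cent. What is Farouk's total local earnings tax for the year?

€10113.16

The District of Sprucemont, January 1 – January 20, 2034: 20 days → €233000 × 2.45% × 20/365 = €312.7945
Sandland Canton, January 21 – December 31, 2034: 345 days → €233000 × 4.45% × 345/365 = €9800.3630
Total = €10113.1575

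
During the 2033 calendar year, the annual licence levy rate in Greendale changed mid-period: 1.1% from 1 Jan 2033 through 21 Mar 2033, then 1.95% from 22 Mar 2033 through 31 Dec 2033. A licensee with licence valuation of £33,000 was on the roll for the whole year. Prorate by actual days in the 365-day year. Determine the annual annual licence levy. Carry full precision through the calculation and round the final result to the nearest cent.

£582.02

1 Jan – 21 Mar 2033: 80 days at 1.1% → £33,000 × 1.1% × 80/365 = £79.5616
22 Mar – 31 Dec 2033: 285 days at 1.95% → £33,000 × 1.95% × 285/365 = £502.4589
Total = £582.0205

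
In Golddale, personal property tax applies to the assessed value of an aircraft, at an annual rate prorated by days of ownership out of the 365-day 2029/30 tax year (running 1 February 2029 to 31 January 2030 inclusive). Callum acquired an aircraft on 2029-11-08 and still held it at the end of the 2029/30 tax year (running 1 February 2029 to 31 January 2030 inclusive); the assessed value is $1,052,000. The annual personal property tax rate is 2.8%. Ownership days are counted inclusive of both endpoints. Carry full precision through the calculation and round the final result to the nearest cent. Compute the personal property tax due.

Days held (2029-11-08 to 2030-01-31): 85 out of 365
Tax = $1,052,000 × 2.8% × 85/365 = $6,859.6164

$6,859.62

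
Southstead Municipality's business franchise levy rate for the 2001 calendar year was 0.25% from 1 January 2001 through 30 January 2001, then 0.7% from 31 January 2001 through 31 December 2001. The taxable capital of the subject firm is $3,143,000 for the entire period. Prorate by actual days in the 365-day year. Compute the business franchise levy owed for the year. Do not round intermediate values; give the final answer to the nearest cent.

$20,838.52

1 January – 30 January 2001: 30 days at 0.25% → $3,143,000 × 0.25% × 30/365 = $645.8219
31 January – 31 December 2001: 335 days at 0.7% → $3,143,000 × 0.7% × 335/365 = $20,192.6986
Total = $20,838.5205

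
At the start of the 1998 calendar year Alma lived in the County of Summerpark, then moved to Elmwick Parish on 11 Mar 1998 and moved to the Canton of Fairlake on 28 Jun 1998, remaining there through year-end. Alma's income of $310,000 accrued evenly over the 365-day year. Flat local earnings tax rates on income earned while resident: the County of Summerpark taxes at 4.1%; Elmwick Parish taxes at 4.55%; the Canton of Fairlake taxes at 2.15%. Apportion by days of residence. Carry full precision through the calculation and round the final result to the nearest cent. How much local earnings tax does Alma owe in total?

The County of Summerpark, 1 Jan – 10 Mar 1998: 69 days → $310,000 × 4.1% × 69/365 = $2,402.7123
Elmwick Parish, 11 Mar – 27 Jun 1998: 109 days → $310,000 × 4.55% × 109/365 = $4,212.1781
The Canton of Fairlake, 28 Jun – 31 Dec 1998: 187 days → $310,000 × 2.15% × 187/365 = $3,414.6712
Total = $10,029.5616

$10,029.56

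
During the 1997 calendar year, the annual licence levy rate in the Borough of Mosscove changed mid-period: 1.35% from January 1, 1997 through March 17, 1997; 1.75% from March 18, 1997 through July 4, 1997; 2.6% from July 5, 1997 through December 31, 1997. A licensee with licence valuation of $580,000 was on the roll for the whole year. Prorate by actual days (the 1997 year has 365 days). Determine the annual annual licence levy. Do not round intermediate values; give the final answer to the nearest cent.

January 1 – March 17, 1997: 76 days at 1.35% → $580,000 × 1.35% × 76/365 = $1,630.3562
March 18 – July 4, 1997: 109 days at 1.75% → $580,000 × 1.75% × 109/365 = $3,031.0959
July 5 – December 31, 1997: 180 days at 2.6% → $580,000 × 2.6% × 180/365 = $7,436.7123
Total = $12,098.1644

$12,098.16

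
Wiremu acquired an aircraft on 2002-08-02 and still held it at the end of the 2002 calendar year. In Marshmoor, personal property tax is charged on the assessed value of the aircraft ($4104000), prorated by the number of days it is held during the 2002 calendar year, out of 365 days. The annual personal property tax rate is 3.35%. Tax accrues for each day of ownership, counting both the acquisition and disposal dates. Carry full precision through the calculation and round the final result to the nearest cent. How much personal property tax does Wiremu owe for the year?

$57253.61

Days held (2002-08-02 to 2002-12-31): 152 out of 365
Tax = $4104000 × 3.35% × 152/365 = $57253.6110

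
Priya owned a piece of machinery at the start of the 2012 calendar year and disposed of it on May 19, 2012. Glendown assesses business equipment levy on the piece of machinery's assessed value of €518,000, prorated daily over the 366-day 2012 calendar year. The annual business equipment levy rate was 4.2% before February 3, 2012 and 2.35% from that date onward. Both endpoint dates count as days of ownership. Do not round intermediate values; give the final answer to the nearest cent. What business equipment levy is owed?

€5,520.38

January 1 – February 2, 2012: 33 days at 4.2% → €518,000 × 4.2% × 33/366 = €1,961.6066
February 3 – May 19, 2012: 107 days at 2.35% → €518,000 × 2.35% × 107/366 = €3,558.7732
Total = €5,520.3798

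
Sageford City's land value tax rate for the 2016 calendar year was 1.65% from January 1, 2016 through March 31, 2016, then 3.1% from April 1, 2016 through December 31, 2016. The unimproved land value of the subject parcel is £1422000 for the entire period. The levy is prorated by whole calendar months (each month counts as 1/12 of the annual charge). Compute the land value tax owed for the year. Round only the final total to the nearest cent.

January 1 – March 31, 2016: 3 months at 1.65% → £1422000 × 1.65% × 3/12 = £5865.7500
April 1 – December 31, 2016: 9 months at 3.1% → £1422000 × 3.1% × 9/12 = £33061.5000
Total = £38927.2500

£38927.25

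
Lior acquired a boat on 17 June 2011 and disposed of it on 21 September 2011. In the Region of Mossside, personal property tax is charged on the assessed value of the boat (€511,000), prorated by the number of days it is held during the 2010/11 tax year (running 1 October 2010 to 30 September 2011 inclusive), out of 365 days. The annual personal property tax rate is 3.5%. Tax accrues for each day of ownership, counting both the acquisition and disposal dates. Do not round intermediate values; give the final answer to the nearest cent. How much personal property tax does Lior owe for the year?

Days held (17 June – 21 September 2011): 97 out of 365
Tax = €511,000 × 3.5% × 97/365 = €4,753.0000

€4,753.00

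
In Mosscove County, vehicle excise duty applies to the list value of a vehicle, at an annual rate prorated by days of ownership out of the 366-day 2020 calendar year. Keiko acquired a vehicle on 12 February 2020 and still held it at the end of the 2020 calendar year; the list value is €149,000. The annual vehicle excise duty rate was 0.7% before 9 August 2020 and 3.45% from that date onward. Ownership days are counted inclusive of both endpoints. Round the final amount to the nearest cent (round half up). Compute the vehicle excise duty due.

12 February – 8 August 2020: 179 days at 0.7% → €149,000 × 0.7% × 179/366 = €510.1011
9 August – 31 December 2020: 145 days at 3.45% → €149,000 × 3.45% × 145/366 = €2,036.5369
Total = €2,546.6380

€2,546.64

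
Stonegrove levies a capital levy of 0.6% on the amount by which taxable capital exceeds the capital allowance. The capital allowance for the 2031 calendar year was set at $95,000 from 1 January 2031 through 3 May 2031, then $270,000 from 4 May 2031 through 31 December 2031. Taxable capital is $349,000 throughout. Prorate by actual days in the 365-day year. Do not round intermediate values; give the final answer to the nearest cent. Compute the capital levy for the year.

$827.84

1 January – 3 May 2031: 123 days, exemption $95,000 → ($349,000 − $95,000) × 0.6% × 123/365 = $513.5671
4 May – 31 December 2031: 242 days, exemption $270,000 → ($349,000 − $270,000) × 0.6% × 242/365 = $314.2685
Total = $827.8356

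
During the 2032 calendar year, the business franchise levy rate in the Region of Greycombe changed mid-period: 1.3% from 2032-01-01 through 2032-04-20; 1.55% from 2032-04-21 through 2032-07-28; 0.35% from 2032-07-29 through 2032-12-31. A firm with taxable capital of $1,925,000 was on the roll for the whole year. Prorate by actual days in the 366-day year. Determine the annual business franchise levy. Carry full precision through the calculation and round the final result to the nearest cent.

2032-01-01 to 2032-04-20: 111 days at 1.3% → $1,925,000 × 1.3% × 111/366 = $7,589.5492
2032-04-21 to 2032-07-28: 99 days at 1.55% → $1,925,000 × 1.55% × 99/366 = $8,070.7992
2032-07-29 to 2032-12-31: 156 days at 0.35% → $1,925,000 × 0.35% × 156/366 = $2,871.7213
Total = $18,532.0697

$18,532.07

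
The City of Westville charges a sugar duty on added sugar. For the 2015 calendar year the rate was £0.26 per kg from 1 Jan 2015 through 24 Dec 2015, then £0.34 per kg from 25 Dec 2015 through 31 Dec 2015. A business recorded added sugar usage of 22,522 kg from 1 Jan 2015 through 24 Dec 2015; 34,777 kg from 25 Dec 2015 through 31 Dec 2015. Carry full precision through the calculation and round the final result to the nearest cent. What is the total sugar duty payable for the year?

1 Jan – 24 Dec 2015: 22,522 kg at £0.26/kg → £5855.72
25 Dec – 31 Dec 2015: 34,777 kg at £0.34/kg → £11824.18

£17679.90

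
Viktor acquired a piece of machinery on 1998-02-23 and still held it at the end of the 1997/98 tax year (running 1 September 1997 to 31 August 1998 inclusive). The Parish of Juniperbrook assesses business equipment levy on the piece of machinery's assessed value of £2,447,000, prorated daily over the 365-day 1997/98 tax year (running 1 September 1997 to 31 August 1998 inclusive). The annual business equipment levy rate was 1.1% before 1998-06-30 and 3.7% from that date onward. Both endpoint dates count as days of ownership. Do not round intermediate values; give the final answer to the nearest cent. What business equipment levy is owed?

£24,992.92

1998-02-23 to 1998-06-29: 127 days at 1.1% → £2,447,000 × 1.1% × 127/365 = £9,365.6411
1998-06-30 to 1998-08-31: 63 days at 3.7% → £2,447,000 × 3.7% × 63/365 = £15,627.2795
Total = £24,992.9205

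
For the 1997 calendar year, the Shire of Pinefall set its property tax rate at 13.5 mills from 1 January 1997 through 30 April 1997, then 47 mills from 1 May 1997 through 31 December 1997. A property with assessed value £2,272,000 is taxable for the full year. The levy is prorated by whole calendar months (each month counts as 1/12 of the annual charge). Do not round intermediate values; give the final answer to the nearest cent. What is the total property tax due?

1 January – 30 April 1997: 4 months at 13.5 mills → £2,272,000 × 1.35% × 4/12 = £10,224.0000
1 May – 31 December 1997: 8 months at 47 mills → £2,272,000 × 4.7% × 8/12 = £71,189.3333
Total = £81,413.3333

£81,413.33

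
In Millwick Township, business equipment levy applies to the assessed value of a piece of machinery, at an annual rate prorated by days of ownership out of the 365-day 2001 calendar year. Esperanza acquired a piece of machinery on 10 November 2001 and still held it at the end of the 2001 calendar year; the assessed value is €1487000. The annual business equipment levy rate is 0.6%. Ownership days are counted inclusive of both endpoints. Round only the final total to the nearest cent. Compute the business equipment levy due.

Days held (10 November – 31 December 2001): 52 out of 365
Tax = €1487000 × 0.6% × 52/365 = €1271.0795

€1271.08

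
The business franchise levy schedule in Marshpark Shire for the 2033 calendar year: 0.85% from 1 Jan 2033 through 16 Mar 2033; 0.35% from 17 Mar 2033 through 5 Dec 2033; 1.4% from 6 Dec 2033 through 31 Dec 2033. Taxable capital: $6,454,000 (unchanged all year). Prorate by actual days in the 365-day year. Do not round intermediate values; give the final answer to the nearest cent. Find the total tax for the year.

1 Jan – 16 Mar 2033: 75 days at 0.85% → $6,454,000 × 0.85% × 75/365 = $11,272.3973
17 Mar – 5 Dec 2033: 264 days at 0.35% → $6,454,000 × 0.35% × 264/365 = $16,338.3452
6 Dec – 31 Dec 2033: 26 days at 1.4% → $6,454,000 × 1.4% × 26/365 = $6,436.3178
Total = $34,047.0603

$34,047.06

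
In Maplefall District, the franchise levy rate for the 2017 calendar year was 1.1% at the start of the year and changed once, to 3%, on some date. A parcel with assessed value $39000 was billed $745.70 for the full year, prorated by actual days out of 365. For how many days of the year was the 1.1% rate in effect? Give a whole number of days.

209 days

Let d = days at the first rate; then 365 − d days at the second rate.
$39000 × [1.1%·d + 3%·(365−d)] / 365 = $745.70
Solving gives d = 209, so the new rate took effect on July 29, 2017.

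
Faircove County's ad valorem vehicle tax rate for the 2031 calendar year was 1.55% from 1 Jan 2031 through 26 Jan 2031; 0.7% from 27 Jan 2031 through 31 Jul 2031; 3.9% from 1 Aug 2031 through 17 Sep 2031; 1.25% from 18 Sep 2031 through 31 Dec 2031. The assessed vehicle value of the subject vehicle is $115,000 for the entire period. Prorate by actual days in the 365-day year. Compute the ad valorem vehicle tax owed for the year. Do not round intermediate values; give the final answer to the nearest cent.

1 Jan – 26 Jan 2031: 26 days at 1.55% → $115,000 × 1.55% × 26/365 = $126.9726
27 Jan – 31 Jul 2031: 186 days at 0.7% → $115,000 × 0.7% × 186/365 = $410.2192
1 Aug – 17 Sep 2031: 48 days at 3.9% → $115,000 × 3.9% × 48/365 = $589.8082
18 Sep – 31 Dec 2031: 105 days at 1.25% → $115,000 × 1.25% × 105/365 = $413.5274
Total = $1,540.5274

$1,540.53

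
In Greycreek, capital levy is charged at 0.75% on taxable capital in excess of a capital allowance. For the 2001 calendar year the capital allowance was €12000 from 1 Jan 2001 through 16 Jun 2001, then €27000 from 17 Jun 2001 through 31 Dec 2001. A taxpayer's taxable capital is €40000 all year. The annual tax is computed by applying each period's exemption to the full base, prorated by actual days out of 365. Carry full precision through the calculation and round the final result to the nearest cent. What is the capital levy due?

1 Jan – 16 Jun 2001: 167 days, exemption €12000 → (€40000 − €12000) × 0.75% × 167/365 = €96.0822
17 Jun – 31 Dec 2001: 198 days, exemption €27000 → (€40000 − €27000) × 0.75% × 198/365 = €52.8904
Total = €148.9726

€148.97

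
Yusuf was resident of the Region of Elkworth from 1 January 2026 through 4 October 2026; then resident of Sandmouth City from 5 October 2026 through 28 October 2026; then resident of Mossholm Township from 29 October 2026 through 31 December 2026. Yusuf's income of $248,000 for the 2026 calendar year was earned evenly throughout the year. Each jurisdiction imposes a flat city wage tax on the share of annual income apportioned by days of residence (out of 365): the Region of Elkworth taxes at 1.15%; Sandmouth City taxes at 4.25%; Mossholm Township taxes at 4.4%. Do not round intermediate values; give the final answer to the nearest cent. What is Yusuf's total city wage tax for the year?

The Region of Elkworth, 1 January – 4 October 2026: 277 days → $248,000 × 1.15% × 277/365 = $2,164.3945
Sandmouth City, 5 October – 28 October 2026: 24 days → $248,000 × 4.25% × 24/365 = $693.0411
Mossholm Township, 29 October – 31 December 2026: 64 days → $248,000 × 4.4% × 64/365 = $1,913.3370
Total = $4,770.7726

$4,770.77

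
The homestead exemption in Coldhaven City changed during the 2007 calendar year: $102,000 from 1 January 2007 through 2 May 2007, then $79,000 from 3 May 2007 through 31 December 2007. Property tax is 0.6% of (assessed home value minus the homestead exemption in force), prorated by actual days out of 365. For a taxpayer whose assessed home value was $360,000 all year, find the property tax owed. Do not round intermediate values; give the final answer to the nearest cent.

$1,639.87

1 January – 2 May 2007: 122 days, exemption $102,000 → ($360,000 − $102,000) × 0.6% × 122/365 = $517.4137
3 May – 31 December 2007: 243 days, exemption $79,000 → ($360,000 − $79,000) × 0.6% × 243/365 = $1,122.4603
Total = $1,639.8740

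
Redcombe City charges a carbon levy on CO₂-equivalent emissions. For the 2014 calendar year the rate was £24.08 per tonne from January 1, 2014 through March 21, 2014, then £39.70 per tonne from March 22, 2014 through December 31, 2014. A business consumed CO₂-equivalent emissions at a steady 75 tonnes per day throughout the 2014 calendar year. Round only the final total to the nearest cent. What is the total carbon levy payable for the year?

January 1 – March 21, 2014: 80 days × 75 tonnes/day = 6,000 tonnes at £24.08/tonne → £144,480.00
March 22 – December 31, 2014: 285 days × 75 tonnes/day = 21,375 tonnes at £39.70/tonne → £848,587.50

£993,067.50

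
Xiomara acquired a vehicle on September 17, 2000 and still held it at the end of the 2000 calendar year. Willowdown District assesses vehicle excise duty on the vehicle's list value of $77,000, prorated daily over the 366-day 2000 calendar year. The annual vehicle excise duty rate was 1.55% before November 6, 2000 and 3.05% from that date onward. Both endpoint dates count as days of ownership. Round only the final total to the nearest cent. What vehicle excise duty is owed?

September 17 – November 5, 2000: 50 days at 1.55% → $77,000 × 1.55% × 50/366 = $163.0464
November 6 – December 31, 2000: 56 days at 3.05% → $77,000 × 3.05% × 56/366 = $359.3333
Total = $522.3798

$522.38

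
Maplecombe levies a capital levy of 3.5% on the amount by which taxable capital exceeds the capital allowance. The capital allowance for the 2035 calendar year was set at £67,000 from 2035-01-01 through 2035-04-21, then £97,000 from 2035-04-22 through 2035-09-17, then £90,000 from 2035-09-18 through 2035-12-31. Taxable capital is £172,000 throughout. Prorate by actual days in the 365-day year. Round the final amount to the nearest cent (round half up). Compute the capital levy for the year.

2035-01-01 to 2035-04-21: 111 days, exemption £67,000 → (£172,000 − £67,000) × 3.5% × 111/365 = £1,117.6027
2035-04-22 to 2035-09-17: 149 days, exemption £97,000 → (£172,000 − £97,000) × 3.5% × 149/365 = £1,071.5753
2035-09-18 to 2035-12-31: 105 days, exemption £90,000 → (£172,000 − £90,000) × 3.5% × 105/365 = £825.6164
Total = £3,014.7945

£3,014.79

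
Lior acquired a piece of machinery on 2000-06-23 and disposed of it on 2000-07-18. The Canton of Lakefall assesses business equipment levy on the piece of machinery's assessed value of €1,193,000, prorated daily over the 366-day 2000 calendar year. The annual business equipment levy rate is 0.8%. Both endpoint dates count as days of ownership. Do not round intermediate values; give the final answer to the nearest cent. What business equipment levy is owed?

€677.99

Days held (2000-06-23 to 2000-07-18): 26 out of 366
Tax = €1,193,000 × 0.8% × 26/366 = €677.9891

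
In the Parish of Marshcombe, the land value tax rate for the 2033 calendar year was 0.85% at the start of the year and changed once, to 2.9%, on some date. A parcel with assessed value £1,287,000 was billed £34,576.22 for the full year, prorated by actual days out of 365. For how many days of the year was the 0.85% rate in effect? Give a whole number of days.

38 days

Let d = days at the first rate; then 365 − d days at the second rate.
£1,287,000 × [0.85%·d + 2.9%·(365−d)] / 365 = £34,576.22
Solving gives d = 38, so the new rate took effect on February 8, 2033.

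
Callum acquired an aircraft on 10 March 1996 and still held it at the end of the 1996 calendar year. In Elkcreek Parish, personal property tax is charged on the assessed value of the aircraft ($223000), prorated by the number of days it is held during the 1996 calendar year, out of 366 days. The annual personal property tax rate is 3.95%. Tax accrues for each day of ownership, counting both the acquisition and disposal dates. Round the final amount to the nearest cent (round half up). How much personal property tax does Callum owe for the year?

$7147.88

Days held (10 March – 31 December 1996): 297 out of 366
Tax = $223000 × 3.95% × 297/366 = $7147.8811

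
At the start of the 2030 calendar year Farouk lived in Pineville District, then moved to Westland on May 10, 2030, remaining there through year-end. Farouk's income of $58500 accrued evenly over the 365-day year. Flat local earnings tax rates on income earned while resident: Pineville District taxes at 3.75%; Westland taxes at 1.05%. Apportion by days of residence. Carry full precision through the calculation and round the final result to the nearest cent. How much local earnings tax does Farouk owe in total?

$1172.48

Pineville District, January 1 – May 9, 2030: 129 days → $58500 × 3.75% × 129/365 = $775.3253
Westland, May 10 – December 31, 2030: 236 days → $58500 × 1.05% × 236/365 = $397.1589
Total = $1172.4842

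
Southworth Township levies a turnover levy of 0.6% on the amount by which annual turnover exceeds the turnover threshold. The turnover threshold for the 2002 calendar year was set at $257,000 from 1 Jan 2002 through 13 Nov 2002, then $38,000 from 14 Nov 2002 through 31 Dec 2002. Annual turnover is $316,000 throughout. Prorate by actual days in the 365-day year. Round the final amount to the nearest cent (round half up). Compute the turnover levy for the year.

$526.80

1 Jan – 13 Nov 2002: 317 days, exemption $257,000 → ($316,000 − $257,000) × 0.6% × 317/365 = $307.4466
14 Nov – 31 Dec 2002: 48 days, exemption $38,000 → ($316,000 − $38,000) × 0.6% × 48/365 = $219.3534
Total = $526.8000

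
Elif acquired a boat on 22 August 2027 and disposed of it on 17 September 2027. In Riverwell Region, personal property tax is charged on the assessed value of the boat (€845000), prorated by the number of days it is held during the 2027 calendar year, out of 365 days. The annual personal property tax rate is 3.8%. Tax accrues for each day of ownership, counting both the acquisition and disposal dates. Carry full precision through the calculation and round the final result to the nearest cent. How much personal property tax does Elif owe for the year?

Days held (22 August – 17 September 2027): 27 out of 365
Tax = €845000 × 3.8% × 27/365 = €2375.2603

€2375.26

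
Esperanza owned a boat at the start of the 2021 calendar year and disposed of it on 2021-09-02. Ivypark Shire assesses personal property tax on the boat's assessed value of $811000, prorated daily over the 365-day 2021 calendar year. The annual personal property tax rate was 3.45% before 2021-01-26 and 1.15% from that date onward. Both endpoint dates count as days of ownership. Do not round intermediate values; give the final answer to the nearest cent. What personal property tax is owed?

$7537.86

2021-01-01 to 2021-01-25: 25 days at 3.45% → $811000 × 3.45% × 25/365 = $1916.4041
2021-01-26 to 2021-09-02: 220 days at 1.15% → $811000 × 1.15% × 220/365 = $5621.4521
Total = $7537.8562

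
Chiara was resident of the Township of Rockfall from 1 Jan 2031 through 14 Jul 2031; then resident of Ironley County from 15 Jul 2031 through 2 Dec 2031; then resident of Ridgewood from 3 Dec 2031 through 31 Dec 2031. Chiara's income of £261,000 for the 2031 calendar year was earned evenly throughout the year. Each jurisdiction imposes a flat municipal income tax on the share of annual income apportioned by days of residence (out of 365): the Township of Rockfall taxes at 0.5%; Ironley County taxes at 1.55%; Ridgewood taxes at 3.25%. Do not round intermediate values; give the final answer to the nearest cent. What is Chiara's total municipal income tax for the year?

The Township of Rockfall, 1 Jan – 14 Jul 2031: 195 days → £261,000 × 0.5% × 195/365 = £697.1918
Ironley County, 15 Jul – 2 Dec 2031: 141 days → £261,000 × 1.55% × 141/365 = £1,562.7822
Ridgewood, 3 Dec – 31 Dec 2031: 29 days → £261,000 × 3.25% × 29/365 = £673.9521
Total = £2,933.9260

£2,933.93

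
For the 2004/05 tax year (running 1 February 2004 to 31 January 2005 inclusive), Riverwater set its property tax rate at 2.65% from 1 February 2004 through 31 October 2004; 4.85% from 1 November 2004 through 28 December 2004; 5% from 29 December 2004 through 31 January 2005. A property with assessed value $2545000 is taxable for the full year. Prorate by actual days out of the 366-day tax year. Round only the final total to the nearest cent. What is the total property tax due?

1 February – 31 October 2004: 274 days at 2.65% → $2545000 × 2.65% × 274/366 = $50489.7404
1 November – 28 December 2004: 58 days at 4.85% → $2545000 × 4.85% × 58/366 = $19560.3415
29 December 2004 – 31 January 2005: 34 days at 5% → $2545000 × 5% × 34/366 = $11821.0383
Total = $81871.1202

$81871.12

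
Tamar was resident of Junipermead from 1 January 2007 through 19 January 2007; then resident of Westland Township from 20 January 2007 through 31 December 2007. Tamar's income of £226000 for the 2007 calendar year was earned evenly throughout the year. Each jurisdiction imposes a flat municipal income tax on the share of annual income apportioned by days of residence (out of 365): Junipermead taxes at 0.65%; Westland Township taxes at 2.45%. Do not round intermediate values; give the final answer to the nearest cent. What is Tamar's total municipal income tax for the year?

Junipermead, 1 January – 19 January 2007: 19 days → £226000 × 0.65% × 19/365 = £76.4685
Westland Township, 20 January – 31 December 2007: 346 days → £226000 × 2.45% × 346/365 = £5248.7726
Total = £5325.2411

£5325.24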